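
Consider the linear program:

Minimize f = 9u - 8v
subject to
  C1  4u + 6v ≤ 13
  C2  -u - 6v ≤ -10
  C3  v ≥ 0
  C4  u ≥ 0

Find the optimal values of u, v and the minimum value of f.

Extreme points and f = 9u - 8v:
  (1, 3/2) → f = -3
  (0, 13/6) → f = -52/3
  (0, 5/3) → f = -40/3

u = 0, v = 13/6, minimum f = -52/3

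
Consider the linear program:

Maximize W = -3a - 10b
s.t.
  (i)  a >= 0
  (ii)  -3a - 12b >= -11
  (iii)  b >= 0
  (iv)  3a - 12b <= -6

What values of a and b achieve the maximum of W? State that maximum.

Vertices and W = -3a - 10b:
  (0, 11/12) → W = -55/6
  (0, 1/2) → W = -5
  (5/6, 17/24) → W = -115/12

a = 0, b = 1/2, maximum W = -5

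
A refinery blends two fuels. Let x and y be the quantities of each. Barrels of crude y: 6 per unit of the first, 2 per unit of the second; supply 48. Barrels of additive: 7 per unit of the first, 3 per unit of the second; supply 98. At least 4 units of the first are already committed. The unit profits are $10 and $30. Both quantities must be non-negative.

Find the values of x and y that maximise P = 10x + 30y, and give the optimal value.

x = 4, y = 12, maximum P = 400

Vertices and P = 10x + 30y:
  (8, 0) → P = 80
  (4, 0) → P = 40
  (4, 12) → P = 400

At the optimal vertex, 6x + 2y = 48 and x = 4.
Solving simultaneously gives x = 4, y = 12.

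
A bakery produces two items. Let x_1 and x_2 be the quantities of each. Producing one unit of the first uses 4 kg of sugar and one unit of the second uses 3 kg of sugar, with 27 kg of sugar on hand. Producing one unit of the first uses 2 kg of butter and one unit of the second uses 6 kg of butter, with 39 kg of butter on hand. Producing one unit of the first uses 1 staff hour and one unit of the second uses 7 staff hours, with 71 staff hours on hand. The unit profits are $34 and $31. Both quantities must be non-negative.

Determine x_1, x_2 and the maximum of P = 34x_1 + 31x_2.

x_1 = 5/2, x_2 = 17/3, maximum P = 782/3

Corner points and P = 34x_1 + 31x_2:
  (0, 0) → P = 0
  (0, 13/2) → P = 403/2
  (27/4, 0) → P = 459/2
  (5/2, 17/3) → P = 782/3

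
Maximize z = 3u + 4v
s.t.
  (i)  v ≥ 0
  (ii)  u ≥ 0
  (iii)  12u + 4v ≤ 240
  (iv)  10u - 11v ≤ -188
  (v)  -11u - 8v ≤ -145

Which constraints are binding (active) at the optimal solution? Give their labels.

(ii) and (iii)

Extreme points and z = 3u + 4v:
  (0, 60) → z = 240
  (0, 145/8) → z = 145/2
  (472/43, 1164/43) → z = 6072/43
  (91/201, 3518/201) → z = 14345/201

The maximum is at (0, 60). Substituting into each constraint, equality holds for (ii) and (iii); the remaining constraints have slack.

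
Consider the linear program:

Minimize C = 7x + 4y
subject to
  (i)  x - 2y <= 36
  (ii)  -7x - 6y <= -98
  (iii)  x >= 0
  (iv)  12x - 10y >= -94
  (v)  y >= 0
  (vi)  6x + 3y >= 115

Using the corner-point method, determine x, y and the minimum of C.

Extreme points and C = 7x + 4y:
  (36, 0) → C = 252
  (217/24, 81/4) → C = 3463/24
  (115/6, 0) → C = 805/6
The feasible region is unbounded (it extends along (2, 1), (5, 6)), but C strictly increases along every unbounded feasible direction, so there is no improving ray and the minimum is attained at a vertex.

x = 115/6, y = 0, minimum C = 805/6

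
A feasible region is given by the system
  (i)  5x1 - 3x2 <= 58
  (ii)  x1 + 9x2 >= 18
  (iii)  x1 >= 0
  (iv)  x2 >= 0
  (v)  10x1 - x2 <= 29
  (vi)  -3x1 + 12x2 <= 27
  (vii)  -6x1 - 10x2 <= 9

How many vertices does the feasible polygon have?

4

The feasible vertices (each the meet of two boundaries and inside every other half-plane) are:
  (0, 2)
  (279/91, 151/91)
  (0, 9/4)
  (125/39, 119/39)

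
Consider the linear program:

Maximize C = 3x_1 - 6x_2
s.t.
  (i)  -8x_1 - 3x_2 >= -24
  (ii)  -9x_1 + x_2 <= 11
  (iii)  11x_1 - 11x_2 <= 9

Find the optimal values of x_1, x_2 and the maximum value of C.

Feasible corners and C = 3x_1 - 6x_2:
  (-9/35, 304/35) → C = -1851/35
  (291/121, 192/121) → C = -279/121
  (-65/44, -101/44) → C = 411/44

The optimum lies where -9x_1 + x_2 = 11 and 11x_1 - 11x_2 = 9.
Solving simultaneously gives x_1 = -65/44, x_2 = -101/44.

x_1 = -65/44, x_2 = -101/44, maximum C = 411/44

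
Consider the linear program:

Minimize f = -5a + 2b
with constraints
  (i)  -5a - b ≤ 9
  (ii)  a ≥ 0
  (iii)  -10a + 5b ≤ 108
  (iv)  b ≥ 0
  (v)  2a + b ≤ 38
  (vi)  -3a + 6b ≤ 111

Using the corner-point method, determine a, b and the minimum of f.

Vertices and f = -5a + 2b:
  (0, 0) → f = 0
  (0, 37/2) → f = 37
  (19, 0) → f = -95
  (39/5, 112/5) → f = 29/5

The optimum lies where b = 0 and 2a + b = 38.
Solving simultaneously gives a = 19, b = 0.

a = 19, b = 0, minimum f = -95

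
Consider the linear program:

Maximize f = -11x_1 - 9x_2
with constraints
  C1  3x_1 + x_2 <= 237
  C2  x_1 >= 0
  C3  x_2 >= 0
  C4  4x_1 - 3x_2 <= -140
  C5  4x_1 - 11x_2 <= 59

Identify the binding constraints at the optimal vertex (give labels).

C2 and C4

Feasible corners and f = -11x_1 - 9x_2:
  (0, 237) → f = -2133
  (571/13, 1368/13) → f = -18593/13
  (0, 140/3) → f = -420

The maximum is at (0, 140/3). Substituting into each constraint, equality holds for C2 and C4; the remaining constraints have slack.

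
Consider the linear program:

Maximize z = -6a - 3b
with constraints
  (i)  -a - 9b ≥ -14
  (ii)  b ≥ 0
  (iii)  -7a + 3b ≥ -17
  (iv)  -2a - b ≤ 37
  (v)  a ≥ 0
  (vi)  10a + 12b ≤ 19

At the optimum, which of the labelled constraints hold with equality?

Feasible corners and z = -6a - 3b:
  (0, 14/9) → z = -14/3
  (1/26, 121/78) → z = -127/26
  (0, 0) → z = 0
  (19/10, 0) → z = -57/5

The maximum is at (0, 0). Substituting into each constraint, equality holds for (ii) and (v); the remaining constraints have slack.

(ii) and (v)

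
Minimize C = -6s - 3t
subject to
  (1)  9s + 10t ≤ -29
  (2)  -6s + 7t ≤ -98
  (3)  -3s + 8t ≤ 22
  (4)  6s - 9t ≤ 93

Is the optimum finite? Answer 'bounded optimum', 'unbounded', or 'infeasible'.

The boundaries 9s + 10t = -29 and -6s + 7t = -98 meet at (259/41, -352/41), but that point violates 6s - 9t ≤ 93. Every candidate vertex is excluded by some other constraint, so the feasible region is empty.

infeasible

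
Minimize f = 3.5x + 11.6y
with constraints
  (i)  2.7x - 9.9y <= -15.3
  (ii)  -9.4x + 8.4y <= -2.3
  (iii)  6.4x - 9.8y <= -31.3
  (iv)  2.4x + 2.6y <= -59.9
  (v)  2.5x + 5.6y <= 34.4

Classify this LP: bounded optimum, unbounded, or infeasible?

infeasible

The boundaries 2.7x - 9.9y = -15.3 and 2.4x + 2.6y = -59.9 meet at (-7031/342, -463/114), but that point violates -9.4x + 8.4y ≤ -2.3. Every candidate vertex is excluded by some other constraint, so the feasible region is empty.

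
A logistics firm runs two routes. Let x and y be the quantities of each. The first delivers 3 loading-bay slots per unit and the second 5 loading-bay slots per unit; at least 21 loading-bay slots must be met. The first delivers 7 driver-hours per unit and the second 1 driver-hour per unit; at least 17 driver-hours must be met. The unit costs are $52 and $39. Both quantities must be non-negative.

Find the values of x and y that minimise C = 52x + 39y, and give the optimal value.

x = 2, y = 3, minimum C = 221

Extreme points and C = 52x + 39y:
  (0, 17) → C = 663
  (7, 0) → C = 364
  (2, 3) → C = 221
The feasible region is unbounded (it extends along (0, 1), (1, 0)), but C strictly increases along every unbounded feasible direction, so there is no improving ray and the minimum is attained at a vertex.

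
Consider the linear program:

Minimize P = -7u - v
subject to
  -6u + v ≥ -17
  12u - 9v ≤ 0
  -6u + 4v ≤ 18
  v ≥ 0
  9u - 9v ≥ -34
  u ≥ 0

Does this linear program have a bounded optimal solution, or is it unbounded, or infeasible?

bounded optimum

Vertices and P = -7u - v:
  (51/14, 34/7) → P = -425/14
  (187/45, 119/15) → P = -1666/45
  (0, 0) → P = 0
  (0, 34/9) → P = -34/9
The feasible region has finitely many vertices and no improving ray; the minimum is -1666/45 at (187/45, 119/15).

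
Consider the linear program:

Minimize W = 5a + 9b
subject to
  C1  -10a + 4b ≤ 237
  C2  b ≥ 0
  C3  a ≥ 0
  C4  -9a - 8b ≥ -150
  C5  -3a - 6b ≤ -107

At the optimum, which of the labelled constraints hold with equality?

C3 and C5

Vertices and W = 5a + 9b:
  (0, 75/4) → W = 675/4
  (0, 107/6) → W = 321/2
  (22/15, 171/10) → W = 4837/30

The minimum is at (0, 107/6). Substituting into each constraint, equality holds for C3 and C5; the remaining constraints have slack.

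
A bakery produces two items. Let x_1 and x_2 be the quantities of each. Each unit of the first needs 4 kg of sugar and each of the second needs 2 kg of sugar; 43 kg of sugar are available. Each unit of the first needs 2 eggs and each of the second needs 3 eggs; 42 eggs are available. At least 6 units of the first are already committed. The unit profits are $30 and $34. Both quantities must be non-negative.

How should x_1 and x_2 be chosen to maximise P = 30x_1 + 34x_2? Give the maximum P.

Feasible corners and P = 30x_1 + 34x_2:
  (43/4, 0) → P = 645/2
  (6, 0) → P = 180
  (6, 19/2) → P = 503

The optimum lies where 4x_1 + 2x_2 = 43 and x_1 = 6.
Solving simultaneously gives x_1 = 6, x_2 = 19/2.

x_1 = 6, x_2 = 19/2, maximum P = 503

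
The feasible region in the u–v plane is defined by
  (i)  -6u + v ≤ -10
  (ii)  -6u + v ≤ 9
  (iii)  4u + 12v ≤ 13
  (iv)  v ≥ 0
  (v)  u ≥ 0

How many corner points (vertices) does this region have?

The feasible vertices (each the meet of two boundaries and inside every other half-plane) are:
  (7/4, 1/2)
  (5/3, 0)
  (13/4, 0)

3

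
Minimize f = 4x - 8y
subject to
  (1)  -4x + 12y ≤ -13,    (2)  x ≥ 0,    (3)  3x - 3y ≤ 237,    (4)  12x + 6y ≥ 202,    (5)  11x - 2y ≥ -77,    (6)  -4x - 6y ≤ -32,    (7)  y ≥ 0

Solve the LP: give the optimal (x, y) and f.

Corner points and f = 4x - 8y:
  (935/8, 303/8) → f = 329/2
  (417/28, 163/42) → f = 599/21
  (79, 0) → f = 316
  (101/6, 0) → f = 202/3

At the optimal vertex, -4x + 12y = -13 and 12x + 6y = 202.
Solving simultaneously gives x = 417/28, y = 163/42.

x = 417/28, y = 163/42, minimum f = 599/21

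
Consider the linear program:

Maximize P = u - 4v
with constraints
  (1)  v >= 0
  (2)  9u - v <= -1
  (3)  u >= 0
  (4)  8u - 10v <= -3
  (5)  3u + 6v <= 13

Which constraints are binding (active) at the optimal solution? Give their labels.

(2) and (3)

Extreme points and P = u - 4v:
  (0, 1) → P = -4
  (7/57, 40/19) → P = -473/57
  (0, 13/6) → P = -26/3

The maximum is at (0, 1). Substituting into each constraint, equality holds for (2) and (3); the remaining constraints have slack.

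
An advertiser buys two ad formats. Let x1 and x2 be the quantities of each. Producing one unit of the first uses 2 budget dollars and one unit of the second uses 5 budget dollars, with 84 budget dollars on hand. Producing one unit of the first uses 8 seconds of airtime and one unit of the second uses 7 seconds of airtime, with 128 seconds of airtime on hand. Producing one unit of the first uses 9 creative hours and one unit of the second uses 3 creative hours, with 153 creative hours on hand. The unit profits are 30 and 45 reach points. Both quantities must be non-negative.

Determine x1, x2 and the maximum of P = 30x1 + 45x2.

x1 = 2, x2 = 16, maximum P = 780

Extreme points and P = 30x1 + 45x2:
  (0, 0) → P = 0
  (0, 84/5) → P = 756
  (16, 0) → P = 480
  (2, 16) → P = 780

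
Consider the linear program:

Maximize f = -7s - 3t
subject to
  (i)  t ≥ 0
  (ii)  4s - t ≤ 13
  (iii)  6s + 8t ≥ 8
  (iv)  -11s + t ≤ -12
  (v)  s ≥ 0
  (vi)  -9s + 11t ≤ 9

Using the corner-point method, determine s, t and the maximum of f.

Extreme points and f = -7s - 3t:
  (13/4, 0) → f = -91/4
  (4/3, 0) → f = -28/3
  (152/35, 153/35) → f = -1523/35
  (52/47, 8/47) → f = -388/47
  (141/112, 207/112) → f = -201/14

At the optimal vertex, 6s + 8t = 8 and -11s + t = -12.
Solving simultaneously gives s = 52/47, t = 8/47.

s = 52/47, t = 8/47, maximum f = -388/47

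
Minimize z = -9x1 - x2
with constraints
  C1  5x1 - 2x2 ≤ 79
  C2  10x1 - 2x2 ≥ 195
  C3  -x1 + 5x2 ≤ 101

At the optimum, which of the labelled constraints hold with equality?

Feasible corners and z = -9x1 - x2:
  (116/5, 37/2) → z = -2273/10
  (597/23, 584/23) → z = -259
  (1177/48, 1205/48) → z = -5899/24

The minimum is at (597/23, 584/23). Substituting into each constraint, equality holds for C1 and C3; the remaining constraints have slack.

C1 and C3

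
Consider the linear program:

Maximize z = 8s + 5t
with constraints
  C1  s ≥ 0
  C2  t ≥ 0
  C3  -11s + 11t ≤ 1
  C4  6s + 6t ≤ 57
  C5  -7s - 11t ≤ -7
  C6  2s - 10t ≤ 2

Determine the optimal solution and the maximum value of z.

Feasible corners and z = 8s + 5t:
  (1, 0) → z = 8
  (207/44, 211/44) → z = 2711/44
  (1/3, 14/33) → z = 158/33
  (97/12, 17/12) → z = 287/4

s = 97/12, t = 17/12, maximum z = 287/4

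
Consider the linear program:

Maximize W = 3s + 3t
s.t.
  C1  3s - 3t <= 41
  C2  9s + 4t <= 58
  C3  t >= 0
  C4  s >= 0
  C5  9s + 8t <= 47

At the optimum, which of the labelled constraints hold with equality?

Vertices and W = 3s + 3t:
  (0, 0) → W = 0
  (47/9, 0) → W = 47/3
  (0, 47/8) → W = 141/8

The maximum is at (0, 47/8). Substituting into each constraint, equality holds for C4 and C5; the remaining constraints have slack.

C4 and C5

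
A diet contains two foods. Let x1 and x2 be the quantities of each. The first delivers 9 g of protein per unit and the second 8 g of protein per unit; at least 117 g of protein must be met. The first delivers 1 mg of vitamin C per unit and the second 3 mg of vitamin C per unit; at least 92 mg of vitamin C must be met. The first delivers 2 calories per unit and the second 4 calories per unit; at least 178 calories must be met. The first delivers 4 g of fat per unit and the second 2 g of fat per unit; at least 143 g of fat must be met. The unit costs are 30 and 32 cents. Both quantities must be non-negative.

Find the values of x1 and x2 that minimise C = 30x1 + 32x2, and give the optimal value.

x1 = 18, x2 = 71/2, minimum C = 1676

Vertices and C = 30x1 + 32x2:
  (0, 143/2) → C = 2288
  (92, 0) → C = 2760
  (83, 3) → C = 2586
  (18, 71/2) → C = 1676
The feasible region is unbounded (it extends along (0, 1), (1, 0)), but C strictly increases along every unbounded feasible direction, so there is no improving ray and the minimum is attained at a vertex.

At the optimal vertex, 2x1 + 4x2 = 178 and 4x1 + 2x2 = 143.
Solving simultaneously gives x1 = 18, x2 = 71/2.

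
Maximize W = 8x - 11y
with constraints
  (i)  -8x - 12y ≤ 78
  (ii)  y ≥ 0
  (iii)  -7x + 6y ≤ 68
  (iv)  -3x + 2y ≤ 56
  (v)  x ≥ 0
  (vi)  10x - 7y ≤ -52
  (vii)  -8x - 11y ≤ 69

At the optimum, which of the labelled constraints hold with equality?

(v) and (vi)

Extreme points and W = 8x - 11y:
  (0, 34/3) → W = -374/3
  (164/11, 316/11) → W = -2164/11
  (0, 52/7) → W = -572/7

The maximum is at (0, 52/7). Substituting into each constraint, equality holds for (v) and (vi); the remaining constraints have slack.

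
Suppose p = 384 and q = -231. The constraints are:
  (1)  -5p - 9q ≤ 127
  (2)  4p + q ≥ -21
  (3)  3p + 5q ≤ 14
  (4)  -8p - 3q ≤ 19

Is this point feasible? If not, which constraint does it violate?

Constraint (1): -5p - 9q = 159, which is not ≤ 127. All other constraints are satisfied.

not feasible — violates (1)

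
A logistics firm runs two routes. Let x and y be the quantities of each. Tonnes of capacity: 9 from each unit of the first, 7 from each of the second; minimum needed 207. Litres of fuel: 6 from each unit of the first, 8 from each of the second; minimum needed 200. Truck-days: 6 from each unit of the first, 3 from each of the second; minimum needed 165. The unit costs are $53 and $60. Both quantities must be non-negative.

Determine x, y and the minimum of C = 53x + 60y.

Extreme points and C = 53x + 60y:
  (0, 55) → C = 3300
  (100/3, 0) → C = 5300/3
  (24, 7) → C = 1692
The feasible region is unbounded (it extends along (0, 1), (1, 0)), but C strictly increases along every unbounded feasible direction, so there is no improving ray and the minimum is attained at a vertex.

x = 24, y = 7, minimum C = 1692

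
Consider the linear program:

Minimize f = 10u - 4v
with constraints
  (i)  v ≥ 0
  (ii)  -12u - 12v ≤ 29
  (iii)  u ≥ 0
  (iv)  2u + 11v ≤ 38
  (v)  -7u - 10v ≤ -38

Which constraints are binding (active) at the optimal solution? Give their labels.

Extreme points and f = 10u - 4v:
  (19, 0) → f = 190
  (38/7, 0) → f = 380/7
  (2/3, 10/3) → f = -20/3

The minimum is at (2/3, 10/3). Substituting into each constraint, equality holds for (iv) and (v); the remaining constraints have slack.

(iv) and (v)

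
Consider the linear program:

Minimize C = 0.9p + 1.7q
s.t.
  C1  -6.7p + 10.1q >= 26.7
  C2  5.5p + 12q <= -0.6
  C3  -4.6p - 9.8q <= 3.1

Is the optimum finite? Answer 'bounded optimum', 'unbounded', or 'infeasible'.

bounded optimum

Vertices and C = 0.9p + 1.7q:
  (-32646/13595, 14283/13595) → C = -51003/135950
  (-29297/11212, 10205/11212) → C = -22547/28030
  (-1566/65, 1429/130) → C = -779/260
The feasible region has finitely many vertices and no improving ray; the minimum is -779/260 at (-1566/65, 1429/130).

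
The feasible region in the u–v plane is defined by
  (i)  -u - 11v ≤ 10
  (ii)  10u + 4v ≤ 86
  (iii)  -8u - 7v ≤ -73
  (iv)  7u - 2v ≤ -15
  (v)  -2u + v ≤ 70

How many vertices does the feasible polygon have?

4

Of the 10 pairwise boundary intersections, those satisfying every inequality are:
  (7/3, 47/3)
  (-97/9, 436/9)
  (41/65, 631/65)
  (-417/22, 353/11)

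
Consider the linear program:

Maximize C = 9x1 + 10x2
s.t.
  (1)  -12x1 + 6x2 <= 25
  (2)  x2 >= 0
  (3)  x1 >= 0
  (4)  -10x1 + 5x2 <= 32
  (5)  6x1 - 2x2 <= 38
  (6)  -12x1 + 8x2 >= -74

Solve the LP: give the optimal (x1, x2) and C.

Vertices and C = 9x1 + 10x2:
  (0, 25/6) → C = 125/3
  (139/6, 101/2) → C = 1427/2
  (0, 0) → C = 0
  (37/6, 0) → C = 111/2
  (13/2, 1/2) → C = 127/2

x1 = 139/6, x2 = 101/2, maximum C = 1427/2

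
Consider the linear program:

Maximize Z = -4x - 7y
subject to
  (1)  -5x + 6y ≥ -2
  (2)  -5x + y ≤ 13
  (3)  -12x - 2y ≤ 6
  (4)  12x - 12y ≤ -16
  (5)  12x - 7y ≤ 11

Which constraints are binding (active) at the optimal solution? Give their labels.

Vertices and Z = -4x - 7y:
  (-16/11, 63/11) → Z = -377/11
  (-13/21, 5/7) → Z = -53/21
  (61/15, 27/5) → Z = -811/15
The feasible region is unbounded (it extends along (1, 5), (7, 12)), but Z strictly decreases along every unbounded feasible direction, so there is no improving ray and the maximum is attained at a vertex.

The maximum is at (-13/21, 5/7). Substituting into each constraint, equality holds for (3) and (4); the remaining constraints have slack.

(3) and (4)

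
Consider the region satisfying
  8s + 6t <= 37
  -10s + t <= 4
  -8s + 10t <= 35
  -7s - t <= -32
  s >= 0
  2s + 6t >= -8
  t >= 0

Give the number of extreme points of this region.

3

Of the 21 pairwise boundary intersections, those satisfying every inequality are:
  (155/34, 3/34)
  (37/8, 0)
  (32/7, 0)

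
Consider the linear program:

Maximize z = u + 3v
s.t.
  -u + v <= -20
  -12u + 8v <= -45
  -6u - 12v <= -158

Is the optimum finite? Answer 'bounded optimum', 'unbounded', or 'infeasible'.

unbounded

From the feasible point (199/9, 19/9), moving in the direction (1, 1) keeps every constraint satisfied while z increases without bound.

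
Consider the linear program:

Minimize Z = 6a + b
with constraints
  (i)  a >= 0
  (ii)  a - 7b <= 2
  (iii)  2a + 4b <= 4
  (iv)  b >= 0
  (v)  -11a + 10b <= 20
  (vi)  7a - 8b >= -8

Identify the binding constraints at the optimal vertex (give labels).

Corner points and Z = 6a + b:
  (0, 1) → Z = 1
  (0, 0) → Z = 0
  (2, 0) → Z = 12

The minimum is at (0, 0). Substituting into each constraint, equality holds for (i) and (iv); the remaining constraints have slack.

(i) and (iv)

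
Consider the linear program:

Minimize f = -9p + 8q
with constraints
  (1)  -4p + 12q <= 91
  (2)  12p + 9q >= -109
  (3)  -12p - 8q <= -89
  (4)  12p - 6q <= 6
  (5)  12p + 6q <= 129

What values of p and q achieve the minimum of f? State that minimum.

p = 97/28, q = 83/14, minimum f = 65/4

Vertices and f = -9p + 8q:
  (85/44, 181/22) → f = 2131/44
  (103/20, 93/10) → f = 561/20
  (97/28, 83/14) → f = 65/4

The binding constraints are -12p - 8q = -89 and 12p - 6q = 6.
Solving simultaneously gives p = 97/28, q = 83/14.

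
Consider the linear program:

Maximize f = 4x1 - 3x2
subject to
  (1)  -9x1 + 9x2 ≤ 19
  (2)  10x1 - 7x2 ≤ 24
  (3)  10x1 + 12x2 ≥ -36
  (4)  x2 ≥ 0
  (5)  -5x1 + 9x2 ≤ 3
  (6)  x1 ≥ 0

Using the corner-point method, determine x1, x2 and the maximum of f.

x1 = 12/5, x2 = 0, maximum f = 48/5

Vertices and f = 4x1 - 3x2:
  (12/5, 0) → f = 48/5
  (237/55, 30/11) → f = 498/55
  (0, 0) → f = 0
  (0, 1/3) → f = -1

The binding constraints are 10x1 - 7x2 = 24 and x2 = 0.
Solving simultaneously gives x1 = 12/5, x2 = 0.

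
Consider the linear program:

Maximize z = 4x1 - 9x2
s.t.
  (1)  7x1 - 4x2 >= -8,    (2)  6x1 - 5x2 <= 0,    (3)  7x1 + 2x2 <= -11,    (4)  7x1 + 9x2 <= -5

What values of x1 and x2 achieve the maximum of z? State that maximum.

x1 = -40/11, x2 = -48/11, maximum z = 272/11

Feasible corners and z = 4x1 - 9x2:
  (-40/11, -48/11) → z = 272/11
  (-10/7, -1/2) → z = -17/14
  (-55/47, -66/47) → z = 374/47

The optimum lies where 7x1 - 4x2 = -8 and 6x1 - 5x2 = 0.
Solving simultaneously gives x1 = -40/11, x2 = -48/11.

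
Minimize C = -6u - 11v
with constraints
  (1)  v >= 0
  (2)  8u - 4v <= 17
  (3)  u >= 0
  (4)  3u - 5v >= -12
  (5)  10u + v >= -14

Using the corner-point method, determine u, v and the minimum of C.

u = 19/4, v = 21/4, minimum C = -345/4

Corner points and C = -6u - 11v:
  (17/8, 0) → C = -51/4
  (0, 0) → C = 0
  (19/4, 21/4) → C = -345/4
  (0, 12/5) → C = -132/5

The optimum lies where 8u - 4v = 17 and 3u - 5v = -12.
Solving simultaneously gives u = 19/4, v = 21/4.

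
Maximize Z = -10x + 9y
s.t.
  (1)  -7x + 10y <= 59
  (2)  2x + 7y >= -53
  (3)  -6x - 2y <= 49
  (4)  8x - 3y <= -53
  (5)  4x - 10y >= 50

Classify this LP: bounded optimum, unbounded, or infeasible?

infeasible

The boundaries -7x + 10y = 59 and -6x - 2y = 49 meet at (-304/37, 11/74), but that point violates 4x - 10y ≥ 50. Every candidate vertex is excluded by some other constraint, so the feasible region is empty.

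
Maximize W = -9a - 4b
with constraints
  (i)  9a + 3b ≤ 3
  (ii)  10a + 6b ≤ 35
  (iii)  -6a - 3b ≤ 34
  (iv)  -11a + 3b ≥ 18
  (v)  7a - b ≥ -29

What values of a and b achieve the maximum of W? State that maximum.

Vertices and W = -9a - 4b:
  (-3/4, 13/4) → W = -25/4
  (-14/5, 47/5) → W = -62/5
  (-52/17, -266/51) → W = 2468/51
  (-121/27, -64/27) → W = 1345/27

The optimum lies where -6a - 3b = 34 and 7a - b = -29.
Solving simultaneously gives a = -121/27, b = -64/27.

a = -121/27, b = -64/27, maximum W = 1345/27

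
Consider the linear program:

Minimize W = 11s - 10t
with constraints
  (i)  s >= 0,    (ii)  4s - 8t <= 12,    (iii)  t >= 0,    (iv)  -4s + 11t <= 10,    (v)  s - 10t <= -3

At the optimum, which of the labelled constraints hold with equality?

Vertices and W = 11s - 10t:
  (0, 10/11) → W = -100/11
  (0, 3/10) → W = -3
  (53/3, 22/3) → W = 121
  (9/2, 3/4) → W = 42

The minimum is at (0, 10/11). Substituting into each constraint, equality holds for (i) and (iv); the remaining constraints have slack.

(i) and (iv)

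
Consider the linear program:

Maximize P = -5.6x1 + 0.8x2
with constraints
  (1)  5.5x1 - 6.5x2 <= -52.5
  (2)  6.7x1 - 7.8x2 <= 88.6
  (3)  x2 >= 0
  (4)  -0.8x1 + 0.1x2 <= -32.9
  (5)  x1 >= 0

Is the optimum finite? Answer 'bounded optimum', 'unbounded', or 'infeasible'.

unbounded

From the feasible point (1516, 16781/13), moving in the direction (0.1, 0.8) keeps every constraint satisfied while P increases without bound.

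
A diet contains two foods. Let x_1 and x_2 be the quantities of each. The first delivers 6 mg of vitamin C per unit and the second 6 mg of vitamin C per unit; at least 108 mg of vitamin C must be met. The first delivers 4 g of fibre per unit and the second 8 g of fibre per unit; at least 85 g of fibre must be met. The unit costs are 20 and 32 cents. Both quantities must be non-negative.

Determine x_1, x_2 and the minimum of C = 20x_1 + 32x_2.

x_1 = 59/4, x_2 = 13/4, minimum C = 399

The feasible region is unbounded (it extends along (0, 1), (1, 0)), but C strictly increases along every unbounded feasible direction, so there is no improving ray and the minimum is attained at a vertex.

The optimum lies where 6x_1 + 6x_2 = 108 and 4x_1 + 8x_2 = 85.
Solving simultaneously gives x_1 = 59/4, x_2 = 13/4.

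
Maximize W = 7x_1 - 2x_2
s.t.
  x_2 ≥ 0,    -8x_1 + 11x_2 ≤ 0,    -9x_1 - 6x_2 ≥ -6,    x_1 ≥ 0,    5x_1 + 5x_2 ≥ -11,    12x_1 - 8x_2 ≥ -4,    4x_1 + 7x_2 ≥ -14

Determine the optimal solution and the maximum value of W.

x_1 = 2/3, x_2 = 0, maximum W = 14/3

Extreme points and W = 7x_1 - 2x_2:
  (0, 0) → W = 0
  (2/3, 0) → W = 14/3
  (22/49, 16/49) → W = 122/49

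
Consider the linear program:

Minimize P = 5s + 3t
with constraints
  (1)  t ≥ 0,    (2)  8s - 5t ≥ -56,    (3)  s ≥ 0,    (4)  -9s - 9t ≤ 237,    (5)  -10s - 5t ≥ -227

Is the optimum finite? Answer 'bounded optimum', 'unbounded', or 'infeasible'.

Vertices and P = 5s + 3t:
  (0, 0) → P = 0
  (227/10, 0) → P = 227/2
  (0, 56/5) → P = 168/5
  (19/2, 132/5) → P = 1267/10
The feasible region has finitely many vertices and no improving ray; the minimum is 0 at (0, 0).

bounded optimum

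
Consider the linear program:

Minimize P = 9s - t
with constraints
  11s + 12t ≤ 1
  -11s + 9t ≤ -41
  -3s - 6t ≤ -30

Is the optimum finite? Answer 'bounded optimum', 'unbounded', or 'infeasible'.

The boundaries 11s + 12t = 1 and -11s + 9t = -41 meet at (167/77, -40/21), but that point violates -3s - 6t ≤ -30. Every candidate vertex is excluded by some other constraint, so the feasible region is empty.

infeasible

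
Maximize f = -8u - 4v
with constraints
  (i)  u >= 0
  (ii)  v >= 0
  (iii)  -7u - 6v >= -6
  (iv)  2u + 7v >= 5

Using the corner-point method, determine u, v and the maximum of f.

Extreme points and f = -8u - 4v:
  (0, 1) → f = -4
  (0, 5/7) → f = -20/7
  (12/37, 23/37) → f = -188/37

At the optimal vertex, u = 0 and 2u + 7v = 5.
Solving simultaneously gives u = 0, v = 5/7.

u = 0, v = 5/7, maximum f = -20/7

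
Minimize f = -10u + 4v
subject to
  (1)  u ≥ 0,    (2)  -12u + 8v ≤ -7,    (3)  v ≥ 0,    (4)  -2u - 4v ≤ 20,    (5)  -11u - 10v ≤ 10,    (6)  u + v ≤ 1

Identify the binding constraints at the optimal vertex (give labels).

Vertices and f = -10u + 4v:
  (7/12, 0) → f = -35/6
  (3/4, 1/4) → f = -13/2
  (1, 0) → f = -10

The minimum is at (1, 0). Substituting into each constraint, equality holds for (3) and (6); the remaining constraints have slack.

(3) and (6)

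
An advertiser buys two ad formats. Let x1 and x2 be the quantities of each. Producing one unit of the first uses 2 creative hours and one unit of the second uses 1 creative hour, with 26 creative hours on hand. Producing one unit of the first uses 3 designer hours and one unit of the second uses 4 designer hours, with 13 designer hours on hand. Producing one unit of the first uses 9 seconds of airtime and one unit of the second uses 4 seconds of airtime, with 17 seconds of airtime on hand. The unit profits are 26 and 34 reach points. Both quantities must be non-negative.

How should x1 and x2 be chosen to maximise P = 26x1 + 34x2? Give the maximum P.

Corner points and P = 26x1 + 34x2:
  (0, 0) → P = 0
  (0, 13/4) → P = 221/2
  (17/9, 0) → P = 442/9
  (2/3, 11/4) → P = 665/6

The optimum lies where 3x1 + 4x2 = 13 and 9x1 + 4x2 = 17.
Solving simultaneously gives x1 = 2/3, x2 = 11/4.

x1 = 2/3, x2 = 11/4, maximum P = 665/6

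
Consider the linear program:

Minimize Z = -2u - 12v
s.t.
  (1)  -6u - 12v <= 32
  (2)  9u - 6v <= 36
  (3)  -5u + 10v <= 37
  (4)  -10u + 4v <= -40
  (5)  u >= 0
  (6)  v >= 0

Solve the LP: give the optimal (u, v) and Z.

Extreme points and Z = -2u - 12v:
  (97/10, 171/20) → Z = -122
  (4, 0) → Z = -8
  (137/20, 57/8) → Z = -496/5

The optimum lies where 9u - 6v = 36 and -5u + 10v = 37.
Solving simultaneously gives u = 97/10, v = 171/20.

u = 97/10, v = 171/20, minimum Z = -122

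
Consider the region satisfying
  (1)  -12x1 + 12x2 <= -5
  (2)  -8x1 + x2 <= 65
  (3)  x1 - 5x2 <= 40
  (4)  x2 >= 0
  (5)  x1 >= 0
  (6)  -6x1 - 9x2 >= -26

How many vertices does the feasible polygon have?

Of the 15 pairwise boundary intersections, those satisfying every inequality are:
  (5/12, 0)
  (119/60, 47/30)
  (13/3, 0)

3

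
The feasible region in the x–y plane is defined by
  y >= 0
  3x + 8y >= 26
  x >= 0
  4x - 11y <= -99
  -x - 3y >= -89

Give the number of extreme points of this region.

3

Intersecting each pair of boundary lines and keeping only the points that satisfy every inequality leaves:
  (0, 9)
  (0, 89/3)
  (682/23, 455/23)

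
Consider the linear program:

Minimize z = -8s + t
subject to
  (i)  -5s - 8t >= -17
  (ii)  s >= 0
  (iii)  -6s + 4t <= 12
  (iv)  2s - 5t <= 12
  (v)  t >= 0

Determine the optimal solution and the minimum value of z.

s = 17/5, t = 0, minimum z = -136/5

Vertices and z = -8s + t:
  (0, 17/8) → z = 17/8
  (17/5, 0) → z = -136/5
  (0, 0) → z = 0

The optimum lies where -5s - 8t = -17 and t = 0.
Solving simultaneously gives s = 17/5, t = 0.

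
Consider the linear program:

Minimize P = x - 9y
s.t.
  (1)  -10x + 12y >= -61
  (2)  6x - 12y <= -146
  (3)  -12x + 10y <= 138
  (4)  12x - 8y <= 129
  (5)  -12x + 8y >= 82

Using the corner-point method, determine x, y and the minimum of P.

Feasible corners and P = x - 9y:
  (-7/3, 11) → P = -304/3
  (23/12, 105/8) → P = -2789/24
  (71/6, 28) → P = -1441/6

x = 71/6, y = 28, minimum P = -1441/6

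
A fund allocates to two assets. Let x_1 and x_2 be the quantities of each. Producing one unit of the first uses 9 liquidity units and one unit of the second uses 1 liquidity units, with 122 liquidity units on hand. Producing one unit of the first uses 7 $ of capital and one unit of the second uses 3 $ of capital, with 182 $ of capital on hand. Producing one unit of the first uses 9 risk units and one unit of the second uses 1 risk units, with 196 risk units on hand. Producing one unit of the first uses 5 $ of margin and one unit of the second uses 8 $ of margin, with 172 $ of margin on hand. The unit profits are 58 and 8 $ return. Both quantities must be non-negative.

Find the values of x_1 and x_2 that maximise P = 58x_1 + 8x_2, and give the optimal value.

x_1 = 12, x_2 = 14, maximum P = 808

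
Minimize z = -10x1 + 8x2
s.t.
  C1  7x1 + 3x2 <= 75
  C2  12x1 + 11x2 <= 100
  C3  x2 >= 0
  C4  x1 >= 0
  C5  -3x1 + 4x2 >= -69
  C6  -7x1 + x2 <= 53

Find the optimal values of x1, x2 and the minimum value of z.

Corner points and z = -10x1 + 8x2:
  (25/3, 0) → z = -250/3
  (0, 100/11) → z = 800/11
  (0, 0) → z = 0

x1 = 25/3, x2 = 0, minimum z = -250/3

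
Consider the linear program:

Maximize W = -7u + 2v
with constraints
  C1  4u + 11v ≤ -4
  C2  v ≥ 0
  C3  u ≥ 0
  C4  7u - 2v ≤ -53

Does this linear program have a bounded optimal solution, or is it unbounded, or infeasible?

The boundaries 4u + 11v = -4 and 7u - 2v = -53 meet at (-591/85, 184/85), but that point violates u ≥ 0. Every candidate vertex is excluded by some other constraint, so the feasible region is empty.

infeasible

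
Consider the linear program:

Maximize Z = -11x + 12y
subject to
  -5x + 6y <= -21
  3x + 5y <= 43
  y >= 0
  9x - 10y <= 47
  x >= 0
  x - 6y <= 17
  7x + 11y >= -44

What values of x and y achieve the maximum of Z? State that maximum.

x = 21/5, y = 0, maximum Z = -231/5

Feasible corners and Z = -11x + 12y:
  (363/43, 152/43) → Z = -2169/43
  (21/5, 0) → Z = -231/5
  (133/15, 82/25) → Z = -4363/75
  (47/9, 0) → Z = -517/9

The optimum lies where -5x + 6y = -21 and y = 0.
Solving simultaneously gives x = 21/5, y = 0.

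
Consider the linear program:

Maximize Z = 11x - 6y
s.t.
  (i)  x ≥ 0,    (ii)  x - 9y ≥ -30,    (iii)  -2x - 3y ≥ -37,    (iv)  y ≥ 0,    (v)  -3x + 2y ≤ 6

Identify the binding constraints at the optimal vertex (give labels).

Vertices and Z = 11x - 6y:
  (0, 0) → Z = 0
  (0, 3) → Z = -18
  (81/7, 97/21) → Z = 697/7
  (6/25, 84/25) → Z = -438/25
  (37/2, 0) → Z = 407/2

The maximum is at (37/2, 0). Substituting into each constraint, equality holds for (iii) and (iv); the remaining constraints have slack.

(iii) and (iv)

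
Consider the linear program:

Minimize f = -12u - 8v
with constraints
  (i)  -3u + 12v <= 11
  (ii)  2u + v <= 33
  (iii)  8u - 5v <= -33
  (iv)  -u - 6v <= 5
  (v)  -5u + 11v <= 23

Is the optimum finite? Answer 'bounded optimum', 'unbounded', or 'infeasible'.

infeasible

The boundaries -3u + 12v = 11 and 2u + v = 33 meet at (385/27, 121/27), but that point violates 8u - 5v ≤ -33. Every candidate vertex is excluded by some other constraint, so the feasible region is empty.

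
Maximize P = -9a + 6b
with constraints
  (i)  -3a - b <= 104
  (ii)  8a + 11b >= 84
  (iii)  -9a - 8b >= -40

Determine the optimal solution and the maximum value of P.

a = -872/15, b = 352/5, maximum P = 4728/5

Corner points and P = -9a + 6b:
  (-1228/25, 1084/25) → P = 17556/25
  (-872/15, 352/5) → P = 4728/5
  (-232/35, 436/35) → P = 672/5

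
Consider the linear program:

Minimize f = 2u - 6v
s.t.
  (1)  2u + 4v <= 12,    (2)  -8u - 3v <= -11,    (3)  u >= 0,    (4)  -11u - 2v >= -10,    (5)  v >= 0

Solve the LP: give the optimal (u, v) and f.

u = 4/13, v = 37/13, minimum f = -214/13

Vertices and f = 2u - 6v:
  (4/13, 37/13) → f = -214/13
  (2/5, 14/5) → f = -16
  (8/17, 41/17) → f = -230/17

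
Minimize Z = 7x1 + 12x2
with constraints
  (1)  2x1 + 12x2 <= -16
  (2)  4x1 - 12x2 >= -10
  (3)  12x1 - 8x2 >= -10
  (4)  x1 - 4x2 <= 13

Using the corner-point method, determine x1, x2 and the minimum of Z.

x1 = -18/5, x2 = -83/20, minimum Z = -75

Feasible corners and Z = 7x1 + 12x2:
  (-31/20, -43/40) → Z = -95/4
  (23/5, -21/10) → Z = 7
  (-18/5, -83/20) → Z = -75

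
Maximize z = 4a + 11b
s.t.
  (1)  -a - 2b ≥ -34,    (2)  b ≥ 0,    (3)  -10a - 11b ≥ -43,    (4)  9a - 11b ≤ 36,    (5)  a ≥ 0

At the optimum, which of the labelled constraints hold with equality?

Corner points and z = 4a + 11b:
  (4, 0) → z = 16
  (0, 0) → z = 0
  (79/19, 27/209) → z = 343/19
  (0, 43/11) → z = 43

The maximum is at (0, 43/11). Substituting into each constraint, equality holds for (3) and (5); the remaining constraints have slack.

(3) and (5)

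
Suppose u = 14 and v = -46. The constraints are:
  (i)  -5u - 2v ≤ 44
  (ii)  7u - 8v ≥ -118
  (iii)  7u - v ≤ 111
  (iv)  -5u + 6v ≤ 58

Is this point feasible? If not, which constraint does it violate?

Constraint (iii): 7u - v = 144, which is not ≤ 111. All other constraints are satisfied.

not feasible — violates (iii)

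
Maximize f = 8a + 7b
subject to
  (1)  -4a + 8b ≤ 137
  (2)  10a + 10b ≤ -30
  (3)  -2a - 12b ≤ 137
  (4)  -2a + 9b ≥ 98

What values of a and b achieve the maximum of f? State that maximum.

Feasible corners and f = 8a + 7b:
  (-161/12, 125/12) → f = -413/12
  (-449/20, 59/10) → f = -1383/10
  (-125/11, 92/11) → f = -356/11

a = -125/11, b = 92/11, maximum f = -356/11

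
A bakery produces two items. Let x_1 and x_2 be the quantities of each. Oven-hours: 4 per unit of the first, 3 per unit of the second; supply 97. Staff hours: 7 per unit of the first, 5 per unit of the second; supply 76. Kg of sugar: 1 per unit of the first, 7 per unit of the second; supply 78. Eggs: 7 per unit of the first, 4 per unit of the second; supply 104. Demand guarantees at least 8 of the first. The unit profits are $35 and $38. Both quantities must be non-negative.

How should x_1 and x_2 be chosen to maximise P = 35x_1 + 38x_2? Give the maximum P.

x_1 = 8, x_2 = 4, maximum P = 432

Corner points and P = 35x_1 + 38x_2:
  (76/7, 0) → P = 380
  (8, 0) → P = 280
  (8, 4) → P = 432

The optimum lies where 7x_1 + 5x_2 = 76 and x_1 = 8.
Solving simultaneously gives x_1 = 8, x_2 = 4.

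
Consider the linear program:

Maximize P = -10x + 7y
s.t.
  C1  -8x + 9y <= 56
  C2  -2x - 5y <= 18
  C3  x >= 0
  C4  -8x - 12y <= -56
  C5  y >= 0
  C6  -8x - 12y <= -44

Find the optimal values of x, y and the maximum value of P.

Corner points and P = -10x + 7y:
  (0, 56/9) → P = 392/9
  (0, 14/3) → P = 98/3
  (7, 0) → P = -70
The feasible region is unbounded (it extends along (9, 8), (1, 0)), but P strictly decreases along every unbounded feasible direction, so there is no improving ray and the maximum is attained at a vertex.

x = 0, y = 56/9, maximum P = 392/9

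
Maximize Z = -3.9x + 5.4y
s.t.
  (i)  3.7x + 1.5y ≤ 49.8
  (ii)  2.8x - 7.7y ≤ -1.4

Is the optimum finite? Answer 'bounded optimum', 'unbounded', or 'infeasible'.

From the feasible point (5448/467, 2066/467), moving in the direction (-7.7, -2.8) keeps every constraint satisfied while Z increases without bound.

unbounded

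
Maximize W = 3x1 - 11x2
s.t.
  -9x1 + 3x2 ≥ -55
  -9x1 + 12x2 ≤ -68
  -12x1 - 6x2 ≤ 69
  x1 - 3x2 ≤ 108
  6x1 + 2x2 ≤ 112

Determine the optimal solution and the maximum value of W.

Corner points and W = 3x1 - 11x2:
  (152/27, -13/9) → W = 295/9
  (41/30, -427/30) → W = 482/3
  (-70/33, -479/66) → W = 4849/66

The binding constraints are -9x1 + 3x2 = -55 and -12x1 - 6x2 = 69.
Solving simultaneously gives x1 = 41/30, x2 = -427/30.

x1 = 41/30, x2 = -427/30, maximum W = 482/3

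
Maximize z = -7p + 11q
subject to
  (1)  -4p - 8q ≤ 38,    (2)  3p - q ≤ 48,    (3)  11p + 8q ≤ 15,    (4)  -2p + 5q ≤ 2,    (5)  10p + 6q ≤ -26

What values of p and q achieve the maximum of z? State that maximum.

p = -103/18, q = -17/9, maximum z = 347/18

Corner points and z = -7p + 11q:
  (-103/18, -17/9) → z = 347/18
  (5/14, -69/14) → z = -397/7
  (-71/31, -16/31) → z = 321/31

The optimum lies where -4p - 8q = 38 and -2p + 5q = 2.
Solving simultaneously gives p = -103/18, q = -17/9.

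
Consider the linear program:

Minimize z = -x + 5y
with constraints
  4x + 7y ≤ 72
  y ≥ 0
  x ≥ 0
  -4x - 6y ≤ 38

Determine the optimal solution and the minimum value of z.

Feasible corners and z = -x + 5y:
  (18, 0) → z = -18
  (0, 72/7) → z = 360/7
  (0, 0) → z = 0

At the optimal vertex, 4x + 7y = 72 and y = 0.
Solving simultaneously gives x = 18, y = 0.

x = 18, y = 0, minimum z = -18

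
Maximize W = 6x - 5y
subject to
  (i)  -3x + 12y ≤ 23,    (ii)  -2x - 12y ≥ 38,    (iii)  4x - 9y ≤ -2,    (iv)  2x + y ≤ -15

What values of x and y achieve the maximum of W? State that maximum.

Corner points and W = 6x - 5y:
  (-61/5, -17/15) → W = -1013/15
  (-71/11, -23/11) → W = -311/11
  (-137/22, -28/11) → W = -271/11
The feasible region is unbounded (it extends along (-4, -1), (-9, -4)), but W strictly decreases along every unbounded feasible direction, so there is no improving ray and the maximum is attained at a vertex.

The binding constraints are 4x - 9y = -2 and 2x + y = -15.
Solving simultaneously gives x = -137/22, y = -28/11.

x = -137/22, y = -28/11, maximum W = -271/11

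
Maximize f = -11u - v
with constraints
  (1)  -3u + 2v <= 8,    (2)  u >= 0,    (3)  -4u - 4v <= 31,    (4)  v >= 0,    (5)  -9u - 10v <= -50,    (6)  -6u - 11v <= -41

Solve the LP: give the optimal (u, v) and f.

Feasible corners and f = -11u - v:
  (5/12, 37/8) → f = -221/24
  (41/6, 0) → f = -451/6
  (140/39, 23/13) → f = -1609/39
The feasible region is unbounded (it extends along (2, 3), (1, 0)), but f strictly decreases along every unbounded feasible direction, so there is no improving ray and the maximum is attained at a vertex.

At the optimal vertex, -3u + 2v = 8 and -9u - 10v = -50.
Solving simultaneously gives u = 5/12, v = 37/8.

u = 5/12, v = 37/8, maximum f = -221/24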